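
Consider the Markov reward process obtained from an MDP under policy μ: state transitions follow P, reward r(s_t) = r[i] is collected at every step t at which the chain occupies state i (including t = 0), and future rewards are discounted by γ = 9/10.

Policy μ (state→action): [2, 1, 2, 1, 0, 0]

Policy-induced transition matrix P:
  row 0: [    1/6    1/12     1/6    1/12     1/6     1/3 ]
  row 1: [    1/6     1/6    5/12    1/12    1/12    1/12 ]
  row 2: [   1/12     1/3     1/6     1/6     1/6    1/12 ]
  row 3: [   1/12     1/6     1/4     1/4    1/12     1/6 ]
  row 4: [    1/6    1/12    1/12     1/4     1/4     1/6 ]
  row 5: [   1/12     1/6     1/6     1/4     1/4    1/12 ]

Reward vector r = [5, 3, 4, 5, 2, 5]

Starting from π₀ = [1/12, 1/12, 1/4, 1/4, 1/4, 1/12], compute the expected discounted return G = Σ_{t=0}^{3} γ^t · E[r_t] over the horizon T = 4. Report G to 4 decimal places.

t=0: π = [0.0833, 0.0833, 0.2500, 0.2500, 0.2500, 0.0833], E[r] = 3.8333, γ^t·E[r] = 3.833333, running G = 3.833333
t=1: π = [0.1181, 0.1806, 0.1875, 0.2014, 0.1667, 0.1458], E[r] = 3.9514, γ^t·E[r] = 3.556250, running G = 7.389583
t=2: π = [0.1221, 0.1742, 0.2147, 0.1846, 0.1609, 0.1435], E[r] = 3.9543, γ^t·E[r] = 3.202969, running G = 10.592552
t=3: π = [0.1214, 0.1789, 0.2122, 0.1827, 0.1621, 0.1427], E[r] = 3.9437, γ^t·E[r] = 2.874938, running G = 13.467490

G = 13.4675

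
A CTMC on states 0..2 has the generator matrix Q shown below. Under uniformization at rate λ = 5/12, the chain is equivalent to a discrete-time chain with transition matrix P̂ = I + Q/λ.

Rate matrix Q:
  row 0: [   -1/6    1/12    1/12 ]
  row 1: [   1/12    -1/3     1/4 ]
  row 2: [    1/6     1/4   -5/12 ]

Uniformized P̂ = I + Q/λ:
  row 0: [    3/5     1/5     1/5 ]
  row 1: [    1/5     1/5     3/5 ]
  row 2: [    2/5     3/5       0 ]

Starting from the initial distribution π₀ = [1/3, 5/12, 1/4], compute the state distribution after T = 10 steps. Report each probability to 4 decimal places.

π = [0.4231, 0.3078, 0.2692]

t=0: π = [0.3333, 0.4167, 0.2500]
t=1: π = [0.3833, 0.3000, 0.3167]
t=2: π = [0.4167, 0.3267, 0.2567]
t=3: π = [0.4180, 0.3027, 0.2793]
t=4: π = [0.4231, 0.3117, 0.2652]
t=5: π = [0.4223, 0.3061, 0.2717]
t=6: π = [0.4232, 0.3087, 0.2681]
t=7: π = [0.4229, 0.3072, 0.2698]
t=8: π = [0.4231, 0.3079, 0.2689]
t=9: π = [0.4230, 0.3076, 0.2694]
t=10: π = [0.4231, 0.3078, 0.2692]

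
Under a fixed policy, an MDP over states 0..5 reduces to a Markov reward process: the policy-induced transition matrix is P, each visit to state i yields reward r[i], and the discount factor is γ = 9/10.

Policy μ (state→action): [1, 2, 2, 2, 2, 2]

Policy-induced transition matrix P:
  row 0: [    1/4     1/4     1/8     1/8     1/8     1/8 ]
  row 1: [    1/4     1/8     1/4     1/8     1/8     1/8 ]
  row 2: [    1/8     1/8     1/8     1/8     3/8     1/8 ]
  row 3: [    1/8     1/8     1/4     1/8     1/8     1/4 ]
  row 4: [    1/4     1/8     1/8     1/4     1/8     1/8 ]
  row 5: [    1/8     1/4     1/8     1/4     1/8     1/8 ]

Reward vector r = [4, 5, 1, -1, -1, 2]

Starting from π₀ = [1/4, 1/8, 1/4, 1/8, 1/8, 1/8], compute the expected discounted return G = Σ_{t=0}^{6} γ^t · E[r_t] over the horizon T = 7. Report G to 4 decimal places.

t=0: π = [0.2500, 0.1250, 0.2500, 0.1250, 0.1250, 0.1250], E[r] = 1.8750, γ^t·E[r] = 1.875000, running G = 1.875000
t=1: π = [0.1875, 0.1719, 0.1563, 0.1563, 0.1875, 0.1406], E[r] = 1.7031, γ^t·E[r] = 1.532813, running G = 3.407813
t=2: π = [0.1934, 0.1660, 0.1660, 0.1660, 0.1641, 0.1445], E[r] = 1.7285, γ^t·E[r] = 1.400098, running G = 4.807910
t=3: π = [0.1904, 0.1672, 0.1665, 0.1636, 0.1665, 0.1458], E[r] = 1.7258, γ^t·E[r] = 1.258130, running G = 6.066040
t=4: π = [0.1905, 0.1670, 0.1664, 0.1640, 0.1666, 0.1454], E[r] = 1.7238, γ^t·E[r] = 1.130976, running G = 7.197016
t=5: π = [0.1905, 0.1670, 0.1664, 0.1640, 0.1666, 0.1455], E[r] = 1.7239, γ^t·E[r] = 1.017921, running G = 8.214937
t=6: π = [0.1905, 0.1670, 0.1664, 0.1640, 0.1666, 0.1455], E[r] = 1.7238, γ^t·E[r] = 0.916119, running G = 9.131056

G = 9.1311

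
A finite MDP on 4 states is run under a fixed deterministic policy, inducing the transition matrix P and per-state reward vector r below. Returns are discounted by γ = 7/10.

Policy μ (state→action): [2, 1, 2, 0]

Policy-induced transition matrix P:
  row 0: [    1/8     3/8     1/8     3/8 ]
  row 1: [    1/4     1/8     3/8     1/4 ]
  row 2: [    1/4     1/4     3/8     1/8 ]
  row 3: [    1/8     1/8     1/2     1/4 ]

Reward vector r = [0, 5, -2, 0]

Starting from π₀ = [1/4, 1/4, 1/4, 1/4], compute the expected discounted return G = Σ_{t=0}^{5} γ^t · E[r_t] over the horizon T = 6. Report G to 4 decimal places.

t=0: π = [0.2500, 0.2500, 0.2500, 0.2500], E[r] = 0.7500, γ^t·E[r] = 0.750000, running G = 0.750000
t=1: π = [0.1875, 0.2188, 0.3438, 0.2500], E[r] = 0.4063, γ^t·E[r] = 0.284375, running G = 1.034375
t=2: π = [0.1953, 0.2148, 0.3594, 0.2305], E[r] = 0.3555, γ^t·E[r] = 0.174180, running G = 1.208555
t=3: π = [0.1968, 0.2188, 0.3550, 0.2295], E[r] = 0.3838, γ^t·E[r] = 0.131640, running G = 1.340194
t=4: π = [0.1967, 0.2186, 0.3545, 0.2302], E[r] = 0.3839, γ^t·E[r] = 0.092162, running G = 1.432357
t=5: π = [0.1966, 0.2185, 0.3546, 0.2303], E[r] = 0.3833, γ^t·E[r] = 0.064414, running G = 1.496770

G = 1.4968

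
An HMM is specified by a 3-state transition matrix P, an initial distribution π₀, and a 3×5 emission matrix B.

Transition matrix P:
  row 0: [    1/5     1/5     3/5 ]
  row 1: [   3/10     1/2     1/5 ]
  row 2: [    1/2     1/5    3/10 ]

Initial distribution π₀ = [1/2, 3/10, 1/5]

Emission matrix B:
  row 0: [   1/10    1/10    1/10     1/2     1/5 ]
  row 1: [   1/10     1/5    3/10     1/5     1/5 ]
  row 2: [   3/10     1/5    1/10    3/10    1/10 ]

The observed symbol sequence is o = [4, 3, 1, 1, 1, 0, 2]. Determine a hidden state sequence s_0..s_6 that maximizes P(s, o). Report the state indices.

path = [0, 2, 0, 2, 0, 2, 1]

t=0: δ = [1.000e-01, 6.000e-02, 2.000e-02]  (obs o_0=4)
t=1: δ = [1.000e-02, 6.000e-03, 1.800e-02]  ψ = [0, 1, 0]  (obs o_1=3)
t=2: δ = [9.000e-04, 7.200e-04, 1.200e-03]  ψ = [2, 2, 0]  (obs o_2=1)
t=3: δ = [6.000e-05, 7.200e-05, 1.080e-04]  ψ = [2, 1, 0]  (obs o_3=1)
t=4: δ = [5.400e-06, 7.200e-06, 7.200e-06]  ψ = [2, 1, 0]  (obs o_4=1)
t=5: δ = [3.600e-07, 3.600e-07, 9.720e-07]  ψ = [2, 1, 0]  (obs o_5=0)
t=6: δ = [4.860e-08, 5.832e-08, 2.916e-08]  ψ = [2, 2, 2]  (obs o_6=2)
backtrack: best end state = 1; path = [0, 2, 0, 2, 0, 2, 1]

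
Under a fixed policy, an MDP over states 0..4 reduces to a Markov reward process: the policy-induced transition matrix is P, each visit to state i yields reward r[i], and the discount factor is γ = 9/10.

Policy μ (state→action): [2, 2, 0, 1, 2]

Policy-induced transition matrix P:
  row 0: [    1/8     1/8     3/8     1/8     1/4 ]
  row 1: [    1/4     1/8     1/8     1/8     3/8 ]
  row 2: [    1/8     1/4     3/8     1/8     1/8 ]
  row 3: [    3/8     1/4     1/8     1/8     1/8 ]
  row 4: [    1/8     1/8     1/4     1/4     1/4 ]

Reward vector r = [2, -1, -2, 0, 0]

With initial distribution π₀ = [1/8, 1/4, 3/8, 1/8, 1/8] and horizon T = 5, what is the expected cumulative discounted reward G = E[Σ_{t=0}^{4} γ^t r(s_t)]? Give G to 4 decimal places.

t=0: π = [0.1250, 0.2500, 0.3750, 0.1250, 0.1250], E[r] = -0.7500, γ^t·E[r] = -0.750000, running G = -0.750000
t=1: π = [0.1875, 0.1875, 0.2656, 0.1406, 0.2188], E[r] = -0.3438, γ^t·E[r] = -0.309375, running G = -1.059375
t=2: π = [0.1836, 0.1758, 0.2656, 0.1523, 0.2227], E[r] = -0.3398, γ^t·E[r] = -0.275273, running G = -1.334648
t=3: π = [0.1851, 0.1772, 0.2651, 0.1528, 0.2197], E[r] = -0.3374, γ^t·E[r] = -0.245966, running G = -1.580615
t=4: π = [0.1854, 0.1772, 0.2650, 0.1525, 0.2199], E[r] = -0.3365, γ^t·E[r] = -0.220809, running G = -1.801424

G = -1.8014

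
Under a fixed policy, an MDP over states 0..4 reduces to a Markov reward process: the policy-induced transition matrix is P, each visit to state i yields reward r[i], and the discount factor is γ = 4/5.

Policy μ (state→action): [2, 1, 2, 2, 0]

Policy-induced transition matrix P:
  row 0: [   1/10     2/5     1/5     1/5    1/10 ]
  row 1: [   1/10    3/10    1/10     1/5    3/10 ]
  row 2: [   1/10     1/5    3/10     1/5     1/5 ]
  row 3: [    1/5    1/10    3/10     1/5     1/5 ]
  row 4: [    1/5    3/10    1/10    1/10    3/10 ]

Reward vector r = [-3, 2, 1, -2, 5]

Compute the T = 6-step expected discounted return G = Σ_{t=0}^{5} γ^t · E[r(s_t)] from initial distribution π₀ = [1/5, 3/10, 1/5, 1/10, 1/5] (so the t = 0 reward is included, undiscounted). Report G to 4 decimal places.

G = 4.0104

t=0: π = [0.2000, 0.3000, 0.2000, 0.1000, 0.2000], E[r] = 1.0000, γ^t·E[r] = 1.000000, running G = 1.000000
t=1: π = [0.1300, 0.2800, 0.1800, 0.1800, 0.2300], E[r] = 1.1400, γ^t·E[r] = 0.912000, running G = 1.912000
t=2: π = [0.1410, 0.2590, 0.1850, 0.1770, 0.2380], E[r] = 1.1160, γ^t·E[r] = 0.714240, running G = 2.626240
t=3: π = [0.1415, 0.2602, 0.1865, 0.1762, 0.2356], E[r] = 1.1080, γ^t·E[r] = 0.567296, running G = 3.193536
t=4: π = [0.1412, 0.2603, 0.1867, 0.1764, 0.2354], E[r] = 1.1079, γ^t·E[r] = 0.453812, running G = 3.647348
t=5: π = [0.1412, 0.2602, 0.1867, 0.1765, 0.2355], E[r] = 1.1078, γ^t·E[r] = 0.363019, running G = 4.010367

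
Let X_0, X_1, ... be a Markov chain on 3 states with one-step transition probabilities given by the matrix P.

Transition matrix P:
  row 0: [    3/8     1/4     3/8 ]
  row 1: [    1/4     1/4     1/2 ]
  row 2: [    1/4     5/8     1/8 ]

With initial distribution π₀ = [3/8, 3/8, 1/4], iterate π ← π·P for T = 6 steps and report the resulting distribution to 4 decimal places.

t=0: π = [0.3750, 0.3750, 0.2500]
t=1: π = [0.2969, 0.3438, 0.3594]
t=2: π = [0.2871, 0.3848, 0.3281]
t=3: π = [0.2859, 0.3730, 0.3411]
t=4: π = [0.2857, 0.3779, 0.3364]
t=5: π = [0.2857, 0.3761, 0.3381]
t=6: π = [0.2857, 0.3768, 0.3375]

π = [0.2857, 0.3768, 0.3375]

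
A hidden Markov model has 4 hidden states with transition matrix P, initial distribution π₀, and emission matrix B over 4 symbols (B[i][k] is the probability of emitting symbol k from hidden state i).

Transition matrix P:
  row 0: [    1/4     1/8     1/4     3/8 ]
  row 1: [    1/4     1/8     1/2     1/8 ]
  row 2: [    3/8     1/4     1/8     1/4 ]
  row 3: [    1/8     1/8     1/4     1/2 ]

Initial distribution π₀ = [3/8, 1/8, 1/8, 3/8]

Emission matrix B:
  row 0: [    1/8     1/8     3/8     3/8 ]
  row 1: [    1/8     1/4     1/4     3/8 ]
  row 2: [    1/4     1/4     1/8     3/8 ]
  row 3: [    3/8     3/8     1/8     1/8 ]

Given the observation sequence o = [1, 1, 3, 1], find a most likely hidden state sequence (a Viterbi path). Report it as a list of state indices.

path = [3, 3, 3, 3]

t=0: δ = [4.688e-02, 3.125e-02, 3.125e-02, 1.406e-01]  (obs o_0=1)
t=1: δ = [2.197e-03, 4.395e-03, 8.789e-03, 2.637e-02]  ψ = [3, 3, 3, 3]  (obs o_1=1)
t=2: δ = [1.236e-03, 1.236e-03, 2.472e-03, 1.648e-03]  ψ = [2, 3, 3, 3]  (obs o_2=3)
t=3: δ = [1.159e-04, 1.545e-04, 1.545e-04, 3.090e-04]  ψ = [2, 2, 1, 3]  (obs o_3=1)
backtrack: best end state = 3; path = [3, 3, 3, 3]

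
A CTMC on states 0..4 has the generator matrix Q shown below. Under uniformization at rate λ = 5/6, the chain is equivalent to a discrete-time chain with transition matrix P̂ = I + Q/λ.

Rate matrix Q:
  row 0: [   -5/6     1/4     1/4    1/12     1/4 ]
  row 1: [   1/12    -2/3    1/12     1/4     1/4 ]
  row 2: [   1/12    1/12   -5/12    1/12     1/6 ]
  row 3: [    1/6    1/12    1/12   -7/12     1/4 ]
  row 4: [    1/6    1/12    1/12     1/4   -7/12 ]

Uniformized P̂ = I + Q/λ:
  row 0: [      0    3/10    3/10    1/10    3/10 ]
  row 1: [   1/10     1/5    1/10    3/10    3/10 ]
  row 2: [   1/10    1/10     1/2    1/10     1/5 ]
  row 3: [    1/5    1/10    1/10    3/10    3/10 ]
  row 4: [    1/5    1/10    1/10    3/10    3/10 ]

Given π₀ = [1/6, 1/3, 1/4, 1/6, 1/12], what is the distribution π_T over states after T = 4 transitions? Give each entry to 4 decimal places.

t=0: π = [0.1667, 0.3333, 0.2500, 0.1667, 0.0833]
t=1: π = [0.1083, 0.1667, 0.2333, 0.2167, 0.2750]
t=2: π = [0.1383, 0.1383, 0.2150, 0.2317, 0.2767]
t=3: π = [0.1370, 0.1415, 0.2137, 0.2293, 0.2785]
t=4: π = [0.1371, 0.1416, 0.2129, 0.2299, 0.2786]

π = [0.1371, 0.1416, 0.2129, 0.2299, 0.2786]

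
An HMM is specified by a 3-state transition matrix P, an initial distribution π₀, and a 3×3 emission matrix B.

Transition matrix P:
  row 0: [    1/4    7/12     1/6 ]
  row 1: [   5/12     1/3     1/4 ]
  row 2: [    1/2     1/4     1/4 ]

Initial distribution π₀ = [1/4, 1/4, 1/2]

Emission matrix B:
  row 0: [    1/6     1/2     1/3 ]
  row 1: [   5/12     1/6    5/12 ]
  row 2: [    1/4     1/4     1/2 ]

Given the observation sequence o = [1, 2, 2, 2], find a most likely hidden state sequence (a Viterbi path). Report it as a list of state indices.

t=0: δ = [1.250e-01, 4.167e-02, 1.250e-01]  (obs o_0=1)
t=1: δ = [2.083e-02, 3.038e-02, 1.562e-02]  ψ = [2, 0, 2]  (obs o_1=2)
t=2: δ = [4.220e-03, 5.064e-03, 3.798e-03]  ψ = [1, 0, 1]  (obs o_2=2)
t=3: δ = [7.033e-04, 1.026e-03, 6.330e-04]  ψ = [1, 0, 1]  (obs o_3=2)
backtrack: best end state = 1; path = [0, 1, 0, 1]

path = [0, 1, 0, 1]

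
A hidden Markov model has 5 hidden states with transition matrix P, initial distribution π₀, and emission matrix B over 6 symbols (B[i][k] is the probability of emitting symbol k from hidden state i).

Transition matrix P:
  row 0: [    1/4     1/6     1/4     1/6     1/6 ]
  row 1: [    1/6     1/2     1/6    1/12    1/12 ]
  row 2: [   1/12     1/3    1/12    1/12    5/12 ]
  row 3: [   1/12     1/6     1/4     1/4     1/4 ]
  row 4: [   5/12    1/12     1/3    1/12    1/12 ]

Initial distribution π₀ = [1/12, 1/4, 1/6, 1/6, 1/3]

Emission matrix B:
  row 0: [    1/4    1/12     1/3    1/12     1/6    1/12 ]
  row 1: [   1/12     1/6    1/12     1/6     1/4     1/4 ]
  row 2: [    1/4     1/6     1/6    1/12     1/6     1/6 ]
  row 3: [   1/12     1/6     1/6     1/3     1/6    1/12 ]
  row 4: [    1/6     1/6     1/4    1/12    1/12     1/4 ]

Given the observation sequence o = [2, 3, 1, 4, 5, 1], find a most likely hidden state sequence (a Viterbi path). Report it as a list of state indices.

path = [1, 1, 1, 1, 1, 1]

t=0: δ = [2.778e-02, 2.083e-02, 2.778e-02, 2.778e-02, 8.333e-02]  (obs o_0=2)
t=1: δ = [2.894e-03, 1.736e-03, 2.315e-03, 2.315e-03, 9.645e-04]  ψ = [4, 1, 4, 3, 2]  (obs o_1=3)
t=2: δ = [6.028e-05, 1.447e-04, 1.206e-04, 9.645e-05, 1.608e-04]  ψ = [0, 1, 0, 3, 2]  (obs o_2=1)
t=3: δ = [1.116e-05, 1.808e-05, 8.931e-06, 4.019e-06, 4.186e-06]  ψ = [4, 1, 4, 3, 2]  (obs o_3=4)
t=4: δ = [2.512e-07, 2.261e-06, 5.023e-07, 1.550e-07, 9.303e-07]  ψ = [1, 1, 1, 0, 2]  (obs o_4=5)
t=5: δ = [3.230e-08, 1.884e-07, 6.279e-08, 3.140e-08, 3.489e-08]  ψ = [4, 1, 1, 1, 2]  (obs o_5=1)
backtrack: best end state = 1; path = [1, 1, 1, 1, 1, 1]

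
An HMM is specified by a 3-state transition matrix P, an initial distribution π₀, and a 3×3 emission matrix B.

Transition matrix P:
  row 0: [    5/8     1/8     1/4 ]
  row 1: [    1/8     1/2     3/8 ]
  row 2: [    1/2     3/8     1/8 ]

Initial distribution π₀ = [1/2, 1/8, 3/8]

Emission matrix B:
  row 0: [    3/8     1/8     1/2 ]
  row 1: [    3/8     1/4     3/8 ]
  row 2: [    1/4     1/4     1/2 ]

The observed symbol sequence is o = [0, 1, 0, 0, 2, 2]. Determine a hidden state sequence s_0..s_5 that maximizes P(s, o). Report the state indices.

t=0: δ = [1.875e-01, 4.688e-02, 9.375e-02]  (obs o_0=0)
t=1: δ = [1.465e-02, 8.789e-03, 1.172e-02]  ψ = [0, 2, 0]  (obs o_1=1)
t=2: δ = [3.433e-03, 1.648e-03, 9.155e-04]  ψ = [0, 1, 0]  (obs o_2=0)
t=3: δ = [8.047e-04, 3.090e-04, 2.146e-04]  ψ = [0, 1, 0]  (obs o_3=0)
t=4: δ = [2.515e-04, 5.794e-05, 1.006e-04]  ψ = [0, 1, 0]  (obs o_4=2)
t=5: δ = [7.858e-05, 1.414e-05, 3.143e-05]  ψ = [0, 2, 0]  (obs o_5=2)
backtrack: best end state = 0; path = [0, 0, 0, 0, 0, 0]

path = [0, 0, 0, 0, 0, 0]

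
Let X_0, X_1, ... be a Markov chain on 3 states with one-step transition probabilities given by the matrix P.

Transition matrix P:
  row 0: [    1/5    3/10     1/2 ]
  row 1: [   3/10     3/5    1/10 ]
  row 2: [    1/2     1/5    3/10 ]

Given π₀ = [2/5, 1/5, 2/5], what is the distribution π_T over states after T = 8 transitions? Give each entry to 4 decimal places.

t=0: π = [0.4000, 0.2000, 0.4000]
t=1: π = [0.3400, 0.3200, 0.3400]
t=2: π = [0.3340, 0.3620, 0.3040]
t=3: π = [0.3274, 0.3782, 0.2944]
t=4: π = [0.3261, 0.3840, 0.2898]
t=5: π = [0.3254, 0.3862, 0.2884]
t=6: π = [0.3251, 0.3870, 0.2878]
t=7: π = [0.3251, 0.3873, 0.2876]
t=8: π = [0.3250, 0.3874, 0.2875]

π = [0.3250, 0.3874, 0.2875]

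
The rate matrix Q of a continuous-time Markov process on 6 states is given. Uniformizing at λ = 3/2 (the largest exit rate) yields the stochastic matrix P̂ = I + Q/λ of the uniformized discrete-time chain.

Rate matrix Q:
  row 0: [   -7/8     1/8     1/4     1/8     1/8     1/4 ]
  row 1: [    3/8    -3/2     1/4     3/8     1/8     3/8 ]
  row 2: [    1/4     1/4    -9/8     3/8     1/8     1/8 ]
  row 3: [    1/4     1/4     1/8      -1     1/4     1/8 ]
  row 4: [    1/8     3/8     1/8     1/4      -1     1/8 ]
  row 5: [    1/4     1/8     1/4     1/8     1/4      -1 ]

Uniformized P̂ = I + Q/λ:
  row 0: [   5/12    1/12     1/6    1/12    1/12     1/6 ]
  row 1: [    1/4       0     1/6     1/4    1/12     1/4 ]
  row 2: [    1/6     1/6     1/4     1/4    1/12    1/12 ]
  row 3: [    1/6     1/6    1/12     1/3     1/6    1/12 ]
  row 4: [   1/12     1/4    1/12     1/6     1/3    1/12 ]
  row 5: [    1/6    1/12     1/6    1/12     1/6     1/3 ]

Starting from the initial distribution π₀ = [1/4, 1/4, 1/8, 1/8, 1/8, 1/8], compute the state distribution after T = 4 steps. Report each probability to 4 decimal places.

π = [0.2199, 0.1261, 0.1512, 0.1891, 0.1501, 0.1637]

t=0: π = [0.2500, 0.2500, 0.1250, 0.1250, 0.1250, 0.1250]
t=1: π = [0.2396, 0.1042, 0.1563, 0.1875, 0.1354, 0.1771]
t=2: π = [0.2240, 0.1259, 0.1528, 0.1849, 0.1476, 0.1649]
t=3: π = [0.2208, 0.1256, 0.1517, 0.1883, 0.1494, 0.1642]
t=4: π = [0.2199, 0.1261, 0.1512, 0.1891, 0.1501, 0.1637]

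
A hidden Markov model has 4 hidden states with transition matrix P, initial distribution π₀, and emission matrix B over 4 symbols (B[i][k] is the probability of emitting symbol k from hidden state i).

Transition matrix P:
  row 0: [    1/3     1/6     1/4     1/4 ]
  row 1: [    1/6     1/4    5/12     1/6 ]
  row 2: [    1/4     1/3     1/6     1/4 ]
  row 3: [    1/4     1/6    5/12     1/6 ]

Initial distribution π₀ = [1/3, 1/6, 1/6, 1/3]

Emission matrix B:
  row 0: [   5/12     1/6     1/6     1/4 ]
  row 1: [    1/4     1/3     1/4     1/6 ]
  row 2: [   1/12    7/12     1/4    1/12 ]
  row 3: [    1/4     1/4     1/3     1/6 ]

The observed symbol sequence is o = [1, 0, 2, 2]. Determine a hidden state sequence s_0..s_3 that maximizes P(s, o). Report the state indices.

path = [2, 0, 3, 2]

t=0: δ = [5.556e-02, 5.556e-02, 9.722e-02, 8.333e-02]  (obs o_0=1)
t=1: δ = [1.013e-02, 8.102e-03, 2.894e-03, 6.076e-03]  ψ = [2, 2, 3, 2]  (obs o_1=0)
t=2: δ = [5.626e-04, 5.064e-04, 8.439e-04, 8.439e-04]  ψ = [0, 1, 1, 0]  (obs o_2=2)
t=3: δ = [3.516e-05, 7.033e-05, 8.791e-05, 7.033e-05]  ψ = [2, 2, 3, 2]  (obs o_3=2)
backtrack: best end state = 2; path = [2, 0, 3, 2]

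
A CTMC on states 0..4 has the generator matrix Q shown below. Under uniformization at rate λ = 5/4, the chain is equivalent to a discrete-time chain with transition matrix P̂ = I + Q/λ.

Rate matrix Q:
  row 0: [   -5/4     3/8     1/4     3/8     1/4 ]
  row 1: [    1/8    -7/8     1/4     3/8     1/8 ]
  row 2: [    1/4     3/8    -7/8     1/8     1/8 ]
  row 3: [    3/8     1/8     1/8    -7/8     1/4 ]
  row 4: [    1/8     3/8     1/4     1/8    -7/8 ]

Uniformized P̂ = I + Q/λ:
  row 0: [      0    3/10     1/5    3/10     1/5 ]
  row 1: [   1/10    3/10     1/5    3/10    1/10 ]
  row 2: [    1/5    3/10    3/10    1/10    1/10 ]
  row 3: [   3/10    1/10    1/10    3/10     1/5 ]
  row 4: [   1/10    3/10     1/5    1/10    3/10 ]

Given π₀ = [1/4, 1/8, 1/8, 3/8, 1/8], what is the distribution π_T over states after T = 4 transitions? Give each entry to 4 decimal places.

π = [0.1498, 0.2549, 0.1971, 0.2260, 0.1723]

t=0: π = [0.2500, 0.1250, 0.1250, 0.3750, 0.1250]
t=1: π = [0.1625, 0.2250, 0.1750, 0.2500, 0.1875]
t=2: π = [0.1513, 0.2500, 0.1925, 0.2275, 0.1788]
t=3: π = [0.1496, 0.2545, 0.1965, 0.2258, 0.1736]
t=4: π = [0.1498, 0.2549, 0.1971, 0.2260, 0.1723]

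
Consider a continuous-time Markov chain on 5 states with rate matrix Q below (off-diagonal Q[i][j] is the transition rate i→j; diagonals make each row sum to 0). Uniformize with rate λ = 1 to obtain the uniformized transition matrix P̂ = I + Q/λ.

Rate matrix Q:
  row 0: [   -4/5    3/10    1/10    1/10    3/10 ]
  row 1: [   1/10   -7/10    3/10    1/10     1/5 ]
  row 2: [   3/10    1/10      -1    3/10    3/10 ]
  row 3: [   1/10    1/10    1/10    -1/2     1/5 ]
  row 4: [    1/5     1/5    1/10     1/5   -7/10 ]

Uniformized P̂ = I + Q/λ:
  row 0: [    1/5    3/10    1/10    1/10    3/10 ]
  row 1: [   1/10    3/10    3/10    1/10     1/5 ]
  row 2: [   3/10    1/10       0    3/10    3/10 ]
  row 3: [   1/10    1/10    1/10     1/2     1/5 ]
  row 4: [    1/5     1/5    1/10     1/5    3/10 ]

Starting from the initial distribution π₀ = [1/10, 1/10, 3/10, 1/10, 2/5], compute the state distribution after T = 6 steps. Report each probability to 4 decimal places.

π = [0.1677, 0.1988, 0.1271, 0.2514, 0.2550]

t=0: π = [0.1000, 0.1000, 0.3000, 0.1000, 0.4000]
t=1: π = [0.2100, 0.1800, 0.0900, 0.2400, 0.2800]
t=2: π = [0.1670, 0.2060, 0.1270, 0.2420, 0.2580]
t=3: π = [0.1679, 0.2004, 0.1285, 0.2480, 0.2552]
t=4: π = [0.1680, 0.1992, 0.1272, 0.2504, 0.2552]
t=5: π = [0.1678, 0.1990, 0.1271, 0.2511, 0.2550]
t=6: π = [0.1677, 0.1988, 0.1271, 0.2514, 0.2550]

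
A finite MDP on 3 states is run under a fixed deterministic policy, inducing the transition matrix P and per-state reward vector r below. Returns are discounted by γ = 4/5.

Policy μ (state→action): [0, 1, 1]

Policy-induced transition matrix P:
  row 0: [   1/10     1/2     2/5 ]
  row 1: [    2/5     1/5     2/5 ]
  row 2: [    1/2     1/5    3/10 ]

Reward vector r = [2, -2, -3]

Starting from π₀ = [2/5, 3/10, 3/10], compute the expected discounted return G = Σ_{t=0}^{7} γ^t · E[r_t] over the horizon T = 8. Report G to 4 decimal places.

G = -3.9972

t=0: π = [0.4000, 0.3000, 0.3000], E[r] = -0.7000, γ^t·E[r] = -0.700000, running G = -0.700000
t=1: π = [0.3100, 0.3200, 0.3700], E[r] = -1.1300, γ^t·E[r] = -0.904000, running G = -1.604000
t=2: π = [0.3440, 0.2930, 0.3630], E[r] = -0.9870, γ^t·E[r] = -0.631680, running G = -2.235680
t=3: π = [0.3331, 0.3032, 0.3637], E[r] = -1.0313, γ^t·E[r] = -0.528026, running G = -2.763706
t=4: π = [0.3364, 0.2999, 0.3636], E[r] = -1.0179, γ^t·E[r] = -0.416920, running G = -3.180625
t=5: π = [0.3354, 0.3009, 0.3636], E[r] = -1.0219, γ^t·E[r] = -0.334860, running G = -3.515486
t=6: π = [0.3357, 0.3006, 0.3636], E[r] = -1.0207, γ^t·E[r] = -0.267570, running G = -3.783056
t=7: π = [0.3356, 0.3007, 0.3636], E[r] = -1.0211, γ^t·E[r] = -0.214132, running G = -3.997188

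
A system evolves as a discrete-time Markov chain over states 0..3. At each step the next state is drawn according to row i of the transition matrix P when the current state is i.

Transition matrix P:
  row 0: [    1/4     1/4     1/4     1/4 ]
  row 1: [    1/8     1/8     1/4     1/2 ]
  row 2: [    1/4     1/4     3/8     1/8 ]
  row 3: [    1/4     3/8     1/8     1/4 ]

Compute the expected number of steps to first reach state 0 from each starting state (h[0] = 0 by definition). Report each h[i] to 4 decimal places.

First-step conditioning: h[0] = 0; for i ≠ 0, h[i] = 1 + Σ_k P[i][k]·h[k].
  h[1] = 1 + 1/8·h[1] + 1/4·h[2] + 1/2·h[3]
  h[2] = 1 + 1/4·h[1] + 3/8·h[2] + 1/8·h[3]
  h[3] = 1 + 3/8·h[1] + 1/8·h[2] + 1/4·h[3]
Solving the 3×3 linear system over states ≠ 0 gives exactly h = [0, 536/105, 32/7, 488/105] (h[0] = 0 is the target).

h = [0.0000, 5.1048, 4.5714, 4.6476]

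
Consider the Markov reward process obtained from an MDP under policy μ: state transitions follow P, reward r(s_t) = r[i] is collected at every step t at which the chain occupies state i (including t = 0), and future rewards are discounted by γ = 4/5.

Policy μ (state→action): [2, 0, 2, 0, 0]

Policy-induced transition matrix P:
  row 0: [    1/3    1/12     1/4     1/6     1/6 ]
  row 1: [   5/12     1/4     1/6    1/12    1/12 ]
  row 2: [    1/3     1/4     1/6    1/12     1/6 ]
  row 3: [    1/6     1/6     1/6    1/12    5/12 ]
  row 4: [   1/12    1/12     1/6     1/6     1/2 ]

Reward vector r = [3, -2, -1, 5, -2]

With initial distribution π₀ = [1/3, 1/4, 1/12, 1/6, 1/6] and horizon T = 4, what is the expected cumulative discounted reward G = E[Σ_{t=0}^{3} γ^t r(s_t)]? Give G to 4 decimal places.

G = 1.7604

t=0: π = [0.3333, 0.2500, 0.0833, 0.1667, 0.1667], E[r] = 0.9167, γ^t·E[r] = 0.916667, running G = 0.916667
t=1: π = [0.2847, 0.1528, 0.1944, 0.1250, 0.2431], E[r] = 0.4931, γ^t·E[r] = 0.394444, running G = 1.311111
t=2: π = [0.2645, 0.1516, 0.1904, 0.1273, 0.2662], E[r] = 0.4039, γ^t·E[r] = 0.258519, running G = 1.569630
t=3: π = [0.2582, 0.1509, 0.1887, 0.1276, 0.2746], E[r] = 0.3726, γ^t·E[r] = 0.190765, running G = 1.760395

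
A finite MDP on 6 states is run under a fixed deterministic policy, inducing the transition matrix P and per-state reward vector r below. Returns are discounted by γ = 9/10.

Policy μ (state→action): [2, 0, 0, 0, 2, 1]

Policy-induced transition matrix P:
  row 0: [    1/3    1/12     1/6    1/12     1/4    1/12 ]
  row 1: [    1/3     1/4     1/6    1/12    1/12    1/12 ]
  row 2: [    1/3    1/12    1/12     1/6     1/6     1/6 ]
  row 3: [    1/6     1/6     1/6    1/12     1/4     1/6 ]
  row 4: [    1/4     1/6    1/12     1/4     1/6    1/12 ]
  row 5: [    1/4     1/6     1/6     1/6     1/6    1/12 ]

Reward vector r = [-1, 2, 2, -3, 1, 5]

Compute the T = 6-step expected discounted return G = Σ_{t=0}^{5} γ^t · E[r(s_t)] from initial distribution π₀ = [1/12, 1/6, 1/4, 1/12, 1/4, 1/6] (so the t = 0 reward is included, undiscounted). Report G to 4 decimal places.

t=0: π = [0.0833, 0.1667, 0.2500, 0.0833, 0.2500, 0.1667], E[r] = 1.5833, γ^t·E[r] = 1.583333, running G = 1.583333
t=1: π = [0.2847, 0.1528, 0.1250, 0.1597, 0.1667, 0.1111], E[r] = 0.5139, γ^t·E[r] = 0.462500, running G = 2.045833
t=2: π = [0.2836, 0.1453, 0.1424, 0.1308, 0.1910, 0.1071], E[r] = 0.6256, γ^t·E[r] = 0.506719, running G = 2.552552
t=3: π = [0.2867, 0.1433, 0.1389, 0.1359, 0.1891, 0.1061], E[r] = 0.5894, γ^t·E[r] = 0.429645, running G = 2.982197
t=4: π = [0.2861, 0.1431, 0.1393, 0.1353, 0.1899, 0.1062], E[r] = 0.5942, γ^t·E[r] = 0.389863, running G = 3.372059
t=5: π = [0.2861, 0.1431, 0.1392, 0.1355, 0.1898, 0.1062], E[r] = 0.5932, γ^t·E[r] = 0.350279, running G = 3.722338

G = 3.7223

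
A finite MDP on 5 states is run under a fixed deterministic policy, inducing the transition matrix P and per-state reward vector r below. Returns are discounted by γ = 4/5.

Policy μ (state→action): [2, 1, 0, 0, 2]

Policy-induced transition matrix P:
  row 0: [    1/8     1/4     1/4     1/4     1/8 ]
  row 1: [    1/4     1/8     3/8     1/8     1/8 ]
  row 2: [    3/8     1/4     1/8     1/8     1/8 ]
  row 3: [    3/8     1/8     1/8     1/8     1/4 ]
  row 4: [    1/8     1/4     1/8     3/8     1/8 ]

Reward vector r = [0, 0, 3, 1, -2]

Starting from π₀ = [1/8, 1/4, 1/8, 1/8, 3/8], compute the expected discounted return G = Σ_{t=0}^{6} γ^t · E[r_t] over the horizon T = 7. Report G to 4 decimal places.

t=0: π = [0.1250, 0.2500, 0.1250, 0.1250, 0.3750], E[r] = -0.2500, γ^t·E[r] = -0.250000, running G = -0.250000
t=1: π = [0.2188, 0.2031, 0.2031, 0.2344, 0.1406], E[r] = 0.5625, γ^t·E[r] = 0.450000, running G = 0.200000
t=2: π = [0.2598, 0.1953, 0.2031, 0.1875, 0.1543], E[r] = 0.4883, γ^t·E[r] = 0.312500, running G = 0.512500
t=3: π = [0.2471, 0.2021, 0.2063, 0.1960, 0.1484], E[r] = 0.5181, γ^t·E[r] = 0.265250, running G = 0.777750
t=4: π = [0.2509, 0.2002, 0.2064, 0.1930, 0.1495], E[r] = 0.5132, γ^t·E[r] = 0.210225, running G = 0.987975
t=5: π = [0.2499, 0.2008, 0.2064, 0.1937, 0.1491], E[r] = 0.5147, γ^t·E[r] = 0.168665, running G = 1.156640
t=6: π = [0.2501, 0.2007, 0.2064, 0.1935, 0.1492], E[r] = 0.5144, γ^t·E[r] = 0.134853, running G = 1.291493

G = 1.2915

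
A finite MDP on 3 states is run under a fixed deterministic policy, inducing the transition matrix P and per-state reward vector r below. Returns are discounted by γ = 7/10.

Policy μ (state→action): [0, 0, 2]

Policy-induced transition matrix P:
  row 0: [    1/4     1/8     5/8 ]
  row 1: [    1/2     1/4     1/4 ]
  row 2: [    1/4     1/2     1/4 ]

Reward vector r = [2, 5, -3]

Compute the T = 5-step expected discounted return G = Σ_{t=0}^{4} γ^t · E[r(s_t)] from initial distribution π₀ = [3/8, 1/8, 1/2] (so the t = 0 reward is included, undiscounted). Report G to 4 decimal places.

G = 1.7654

t=0: π = [0.3750, 0.1250, 0.5000], E[r] = -0.1250, γ^t·E[r] = -0.125000, running G = -0.125000
t=1: π = [0.2813, 0.3281, 0.3906], E[r] = 1.0313, γ^t·E[r] = 0.721875, running G = 0.596875
t=2: π = [0.3320, 0.3125, 0.3555], E[r] = 1.1602, γ^t·E[r] = 0.568477, running G = 1.165352
t=3: π = [0.3281, 0.2974, 0.3745], E[r] = 1.0195, γ^t·E[r] = 0.349699, running G = 1.515051
t=4: π = [0.3243, 0.3026, 0.3730], E[r] = 1.0426, γ^t·E[r] = 0.250329, running G = 1.765380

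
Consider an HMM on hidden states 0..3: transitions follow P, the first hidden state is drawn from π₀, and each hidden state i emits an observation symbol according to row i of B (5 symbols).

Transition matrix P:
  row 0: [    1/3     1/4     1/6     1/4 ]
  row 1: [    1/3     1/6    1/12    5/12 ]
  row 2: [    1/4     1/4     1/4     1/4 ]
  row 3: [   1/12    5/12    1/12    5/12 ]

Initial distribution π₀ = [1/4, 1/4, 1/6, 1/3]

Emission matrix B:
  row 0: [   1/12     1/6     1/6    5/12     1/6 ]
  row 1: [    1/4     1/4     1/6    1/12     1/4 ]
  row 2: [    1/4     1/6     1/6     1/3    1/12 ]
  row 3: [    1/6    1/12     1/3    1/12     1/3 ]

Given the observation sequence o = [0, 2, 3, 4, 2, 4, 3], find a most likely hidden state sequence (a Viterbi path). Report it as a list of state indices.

t=0: δ = [2.083e-02, 6.250e-02, 4.167e-02, 5.556e-02]  (obs o_0=0)
t=1: δ = [3.472e-03, 3.858e-03, 1.736e-03, 8.681e-03]  ψ = [1, 3, 2, 1]  (obs o_1=2)
t=2: δ = [5.358e-04, 3.014e-04, 2.411e-04, 3.014e-04]  ψ = [1, 3, 3, 3]  (obs o_2=3)
t=3: δ = [2.977e-05, 3.349e-05, 7.442e-06, 4.465e-05]  ψ = [0, 0, 0, 0]  (obs o_3=4)
t=4: δ = [1.861e-06, 3.101e-06, 8.269e-07, 6.202e-06]  ψ = [1, 3, 0, 3]  (obs o_4=2)
t=5: δ = [1.723e-07, 6.460e-07, 4.307e-08, 8.614e-07]  ψ = [1, 3, 3, 3]  (obs o_5=4)
t=6: δ = [8.973e-08, 2.991e-08, 2.393e-08, 2.991e-08]  ψ = [1, 3, 3, 3]  (obs o_6=3)
backtrack: best end state = 0; path = [3, 1, 0, 3, 3, 1, 0]

path = [3, 1, 0, 3, 3, 1, 0]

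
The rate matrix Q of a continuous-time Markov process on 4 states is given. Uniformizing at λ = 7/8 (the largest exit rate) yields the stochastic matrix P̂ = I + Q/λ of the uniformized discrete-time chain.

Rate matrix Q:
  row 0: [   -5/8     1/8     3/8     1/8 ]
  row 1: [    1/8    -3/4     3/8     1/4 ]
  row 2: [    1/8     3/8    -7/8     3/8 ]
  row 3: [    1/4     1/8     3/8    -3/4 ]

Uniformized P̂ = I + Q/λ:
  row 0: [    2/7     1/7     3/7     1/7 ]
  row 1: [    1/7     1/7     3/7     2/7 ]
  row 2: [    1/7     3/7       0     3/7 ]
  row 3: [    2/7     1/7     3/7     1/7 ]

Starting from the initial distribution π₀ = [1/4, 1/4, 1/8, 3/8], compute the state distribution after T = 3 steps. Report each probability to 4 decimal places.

t=0: π = [0.2500, 0.2500, 0.1250, 0.3750]
t=1: π = [0.2321, 0.1786, 0.3750, 0.2143]
t=2: π = [0.2066, 0.2500, 0.2679, 0.2755]
t=3: π = [0.2117, 0.2194, 0.3138, 0.2551]

π = [0.2117, 0.2194, 0.3138, 0.2551]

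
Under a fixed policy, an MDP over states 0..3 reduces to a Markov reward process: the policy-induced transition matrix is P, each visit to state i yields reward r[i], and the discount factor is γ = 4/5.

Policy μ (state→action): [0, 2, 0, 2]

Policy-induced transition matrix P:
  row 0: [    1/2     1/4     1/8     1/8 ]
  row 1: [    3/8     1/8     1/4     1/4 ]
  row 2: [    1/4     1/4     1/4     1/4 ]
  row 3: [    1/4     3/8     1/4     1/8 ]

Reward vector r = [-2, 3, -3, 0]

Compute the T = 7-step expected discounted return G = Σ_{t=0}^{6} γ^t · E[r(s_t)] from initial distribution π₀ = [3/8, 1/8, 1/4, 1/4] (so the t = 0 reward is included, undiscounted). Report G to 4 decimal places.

G = -2.9148

t=0: π = [0.3750, 0.1250, 0.2500, 0.2500], E[r] = -1.1250, γ^t·E[r] = -1.125000, running G = -1.125000
t=1: π = [0.3594, 0.2656, 0.2031, 0.1719], E[r] = -0.5313, γ^t·E[r] = -0.425000, running G = -1.550000
t=2: π = [0.3730, 0.2383, 0.2051, 0.1836], E[r] = -0.6465, γ^t·E[r] = -0.413750, running G = -1.963750
t=3: π = [0.3730, 0.2432, 0.2034, 0.1804], E[r] = -0.6267, γ^t·E[r] = -0.320875, running G = -2.284625
t=4: π = [0.3737, 0.2422, 0.2034, 0.1808], E[r] = -0.6310, γ^t·E[r] = -0.258438, running G = -2.543063
t=5: π = [0.3737, 0.2423, 0.2033, 0.1807], E[r] = -0.6302, γ^t·E[r] = -0.206520, running G = -2.749583
t=6: π = [0.3737, 0.2423, 0.2033, 0.1807], E[r] = -0.6304, γ^t·E[r] = -0.165258, running G = -2.914841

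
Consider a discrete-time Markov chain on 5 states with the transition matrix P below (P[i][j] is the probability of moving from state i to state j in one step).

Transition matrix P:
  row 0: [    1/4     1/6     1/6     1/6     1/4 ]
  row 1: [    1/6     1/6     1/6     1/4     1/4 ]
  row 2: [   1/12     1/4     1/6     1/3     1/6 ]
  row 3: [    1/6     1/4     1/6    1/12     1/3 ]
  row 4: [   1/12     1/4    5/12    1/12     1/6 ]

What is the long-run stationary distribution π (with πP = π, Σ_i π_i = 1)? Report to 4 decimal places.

Balance equations π_j = Σ_i π_i·P[i][j]:
  π_0 = 1/4·π_0 + 1/6·π_1 + 1/12·π_2 + 1/6·π_3 + 1/12·π_4
  π_1 = 1/6·π_0 + 1/6·π_1 + 1/4·π_2 + 1/4·π_3 + 1/4·π_4
  π_2 = 1/6·π_0 + 1/6·π_1 + 1/6·π_2 + 1/6·π_3 + 5/12·π_4
  π_3 = 1/6·π_0 + 1/4·π_1 + 1/3·π_2 + 1/12·π_3 + 1/12·π_4
  normalize: π_0 + π_1 + π_2 + π_3 + π_4 = 1
Solving the linear system gives exactly π = [1159/8234, 1811/8234, 5525/24702, 1545/8234, 2816/12351].

π = [0.1408, 0.2199, 0.2237, 0.1876, 0.2280]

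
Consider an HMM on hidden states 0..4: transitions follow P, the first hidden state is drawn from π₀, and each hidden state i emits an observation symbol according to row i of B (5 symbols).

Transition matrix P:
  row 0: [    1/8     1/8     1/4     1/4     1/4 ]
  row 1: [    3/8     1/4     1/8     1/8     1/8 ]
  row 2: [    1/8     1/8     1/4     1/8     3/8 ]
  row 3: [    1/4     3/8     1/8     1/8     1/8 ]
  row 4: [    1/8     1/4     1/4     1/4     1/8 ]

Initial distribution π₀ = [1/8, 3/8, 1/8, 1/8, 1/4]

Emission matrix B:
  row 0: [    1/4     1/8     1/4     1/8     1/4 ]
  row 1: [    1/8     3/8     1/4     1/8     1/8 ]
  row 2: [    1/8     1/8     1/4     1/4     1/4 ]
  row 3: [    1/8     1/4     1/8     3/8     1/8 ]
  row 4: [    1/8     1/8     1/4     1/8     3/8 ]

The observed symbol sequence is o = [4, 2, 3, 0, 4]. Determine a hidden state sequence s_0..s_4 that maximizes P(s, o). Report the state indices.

path = [1, 0, 3, 0, 4]

t=0: δ = [3.125e-02, 4.688e-02, 3.125e-02, 1.562e-02, 9.375e-02]  (obs o_0=4)
t=1: δ = [4.395e-03, 5.859e-03, 5.859e-03, 2.930e-03, 2.930e-03]  ψ = [1, 4, 4, 4, 2]  (obs o_1=2)
t=2: δ = [2.747e-04, 1.831e-04, 3.662e-04, 4.120e-04, 2.747e-04]  ψ = [1, 1, 2, 0, 2]  (obs o_2=3)
t=3: δ = [2.575e-05, 1.931e-05, 1.144e-05, 8.583e-06, 1.717e-05]  ψ = [3, 3, 2, 0, 2]  (obs o_3=0)
t=4: δ = [1.810e-06, 6.035e-07, 1.609e-06, 8.047e-07, 2.414e-06]  ψ = [1, 1, 0, 0, 0]  (obs o_4=4)
backtrack: best end state = 4; path = [1, 0, 3, 0, 4]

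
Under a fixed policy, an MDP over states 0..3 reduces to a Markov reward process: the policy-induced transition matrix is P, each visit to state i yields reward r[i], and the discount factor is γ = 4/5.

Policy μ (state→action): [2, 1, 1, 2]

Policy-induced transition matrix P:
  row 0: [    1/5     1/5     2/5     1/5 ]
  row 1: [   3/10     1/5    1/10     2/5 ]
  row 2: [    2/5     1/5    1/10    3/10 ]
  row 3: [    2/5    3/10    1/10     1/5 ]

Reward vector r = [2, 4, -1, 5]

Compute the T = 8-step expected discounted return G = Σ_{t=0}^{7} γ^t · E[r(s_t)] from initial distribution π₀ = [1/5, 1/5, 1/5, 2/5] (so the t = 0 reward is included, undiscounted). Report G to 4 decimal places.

G = 11.5010

t=0: π = [0.2000, 0.2000, 0.2000, 0.4000], E[r] = 3.0000, γ^t·E[r] = 3.000000, running G = 3.000000
t=1: π = [0.3400, 0.2400, 0.1600, 0.2600], E[r] = 2.7800, γ^t·E[r] = 2.224000, running G = 5.224000
t=2: π = [0.3080, 0.2260, 0.2020, 0.2640], E[r] = 2.6380, γ^t·E[r] = 1.688320, running G = 6.912320
t=3: π = [0.3158, 0.2264, 0.1924, 0.2654], E[r] = 2.6718, γ^t·E[r] = 1.367962, running G = 8.280282
t=4: π = [0.3142, 0.2265, 0.1947, 0.2645], E[r] = 2.6624, γ^t·E[r] = 1.090527, running G = 9.370809
t=5: π = [0.3145, 0.2265, 0.1943, 0.2648], E[r] = 2.6645, γ^t·E[r] = 0.873094, running G = 10.243902
t=6: π = [0.3145, 0.2265, 0.1944, 0.2647], E[r] = 2.6641, γ^t·E[r] = 0.698365, running G = 10.942267
t=7: π = [0.3145, 0.2265, 0.1943, 0.2647], E[r] = 2.6641, γ^t·E[r] = 0.558708, running G = 11.500975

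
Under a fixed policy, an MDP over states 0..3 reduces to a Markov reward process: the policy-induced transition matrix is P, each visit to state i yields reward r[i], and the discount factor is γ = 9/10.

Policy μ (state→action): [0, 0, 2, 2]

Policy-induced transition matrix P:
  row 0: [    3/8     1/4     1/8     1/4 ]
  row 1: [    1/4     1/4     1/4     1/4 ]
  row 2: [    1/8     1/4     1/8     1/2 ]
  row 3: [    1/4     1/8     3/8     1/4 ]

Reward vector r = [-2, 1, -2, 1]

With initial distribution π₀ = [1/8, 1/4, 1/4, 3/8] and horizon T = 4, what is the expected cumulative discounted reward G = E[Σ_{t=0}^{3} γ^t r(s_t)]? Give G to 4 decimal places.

G = -1.2058

t=0: π = [0.1250, 0.2500, 0.2500, 0.3750], E[r] = -0.1250, γ^t·E[r] = -0.125000, running G = -0.125000
t=1: π = [0.2344, 0.2031, 0.2500, 0.3125], E[r] = -0.4531, γ^t·E[r] = -0.407813, running G = -0.532813
t=2: π = [0.2480, 0.2109, 0.2285, 0.3125], E[r] = -0.4297, γ^t·E[r] = -0.348047, running G = -0.880859
t=3: π = [0.2524, 0.2109, 0.2295, 0.3071], E[r] = -0.4458, γ^t·E[r] = -0.324989, running G = -1.205848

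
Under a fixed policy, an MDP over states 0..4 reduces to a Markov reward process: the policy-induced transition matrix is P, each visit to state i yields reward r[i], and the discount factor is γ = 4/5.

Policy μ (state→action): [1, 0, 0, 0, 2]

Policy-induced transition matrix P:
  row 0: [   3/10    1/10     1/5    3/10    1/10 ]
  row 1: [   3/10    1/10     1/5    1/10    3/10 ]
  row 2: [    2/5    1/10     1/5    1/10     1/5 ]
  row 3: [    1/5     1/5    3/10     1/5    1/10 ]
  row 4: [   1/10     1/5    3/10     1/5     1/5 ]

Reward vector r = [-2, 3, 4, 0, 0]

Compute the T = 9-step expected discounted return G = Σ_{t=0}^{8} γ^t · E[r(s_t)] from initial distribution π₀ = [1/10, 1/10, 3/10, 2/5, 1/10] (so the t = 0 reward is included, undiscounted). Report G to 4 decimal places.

G = 4.0539

t=0: π = [0.1000, 0.1000, 0.3000, 0.4000, 0.1000], E[r] = 1.3000, γ^t·E[r] = 1.300000, running G = 1.300000
t=1: π = [0.2700, 0.1500, 0.2500, 0.1700, 0.1600], E[r] = 0.9100, γ^t·E[r] = 0.728000, running G = 2.028000
t=2: π = [0.2760, 0.1330, 0.2330, 0.1870, 0.1710], E[r] = 0.7790, γ^t·E[r] = 0.498560, running G = 2.526560
t=3: π = [0.2704, 0.1358, 0.2358, 0.1910, 0.1670], E[r] = 0.8098, γ^t·E[r] = 0.414618, running G = 2.941178
t=4: π = [0.2711, 0.1358, 0.2358, 0.1899, 0.1674], E[r] = 0.8084, γ^t·E[r] = 0.331137, running G = 3.272315
t=5: π = [0.2711, 0.1357, 0.2357, 0.1899, 0.1675], E[r] = 0.8079, γ^t·E[r] = 0.264738, running G = 3.537053
t=6: π = [0.2711, 0.1357, 0.2357, 0.1900, 0.1675], E[r] = 0.8080, γ^t·E[r] = 0.211823, running G = 3.748875
t=7: π = [0.2711, 0.1357, 0.2357, 0.1900, 0.1675], E[r] = 0.8080, γ^t·E[r] = 0.169457, running G = 3.918332
t=8: π = [0.2711, 0.1357, 0.2357, 0.1900, 0.1675], E[r] = 0.8080, γ^t·E[r] = 0.135565, running G = 4.053897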